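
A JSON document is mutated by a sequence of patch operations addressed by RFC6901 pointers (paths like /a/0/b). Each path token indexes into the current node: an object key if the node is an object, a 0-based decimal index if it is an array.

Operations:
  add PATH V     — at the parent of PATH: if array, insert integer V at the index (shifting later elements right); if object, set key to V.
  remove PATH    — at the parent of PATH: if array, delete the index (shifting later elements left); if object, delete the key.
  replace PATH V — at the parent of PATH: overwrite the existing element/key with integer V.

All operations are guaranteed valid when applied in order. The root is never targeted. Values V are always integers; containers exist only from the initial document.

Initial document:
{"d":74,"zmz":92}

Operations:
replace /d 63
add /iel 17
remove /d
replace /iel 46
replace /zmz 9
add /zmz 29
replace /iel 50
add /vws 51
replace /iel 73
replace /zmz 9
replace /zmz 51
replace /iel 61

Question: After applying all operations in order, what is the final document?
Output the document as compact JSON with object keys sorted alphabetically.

After op 1 (replace /d 63): {"d":63,"zmz":92}
After op 2 (add /iel 17): {"d":63,"iel":17,"zmz":92}
After op 3 (remove /d): {"iel":17,"zmz":92}
After op 4 (replace /iel 46): {"iel":46,"zmz":92}
After op 5 (replace /zmz 9): {"iel":46,"zmz":9}
After op 6 (add /zmz 29): {"iel":46,"zmz":29}
After op 7 (replace /iel 50): {"iel":50,"zmz":29}
After op 8 (add /vws 51): {"iel":50,"vws":51,"zmz":29}
After op 9 (replace /iel 73): {"iel":73,"vws":51,"zmz":29}
After op 10 (replace /zmz 9): {"iel":73,"vws":51,"zmz":9}
After op 11 (replace /zmz 51): {"iel":73,"vws":51,"zmz":51}
After op 12 (replace /iel 61): {"iel":61,"vws":51,"zmz":51}

Answer: {"iel":61,"vws":51,"zmz":51}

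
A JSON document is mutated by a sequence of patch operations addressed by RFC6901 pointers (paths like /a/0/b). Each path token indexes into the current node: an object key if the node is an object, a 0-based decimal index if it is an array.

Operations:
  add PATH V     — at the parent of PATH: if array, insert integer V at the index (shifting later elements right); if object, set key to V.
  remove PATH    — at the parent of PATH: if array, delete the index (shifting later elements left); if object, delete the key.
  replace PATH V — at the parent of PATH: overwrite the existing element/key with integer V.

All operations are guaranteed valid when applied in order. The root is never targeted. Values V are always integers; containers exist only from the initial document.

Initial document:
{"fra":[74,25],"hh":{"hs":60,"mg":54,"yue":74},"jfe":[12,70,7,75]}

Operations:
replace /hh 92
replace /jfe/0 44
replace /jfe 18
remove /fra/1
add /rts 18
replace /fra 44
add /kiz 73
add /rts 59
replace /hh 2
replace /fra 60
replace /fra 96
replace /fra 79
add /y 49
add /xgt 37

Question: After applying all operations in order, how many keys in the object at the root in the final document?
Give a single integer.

After op 1 (replace /hh 92): {"fra":[74,25],"hh":92,"jfe":[12,70,7,75]}
After op 2 (replace /jfe/0 44): {"fra":[74,25],"hh":92,"jfe":[44,70,7,75]}
After op 3 (replace /jfe 18): {"fra":[74,25],"hh":92,"jfe":18}
After op 4 (remove /fra/1): {"fra":[74],"hh":92,"jfe":18}
After op 5 (add /rts 18): {"fra":[74],"hh":92,"jfe":18,"rts":18}
After op 6 (replace /fra 44): {"fra":44,"hh":92,"jfe":18,"rts":18}
After op 7 (add /kiz 73): {"fra":44,"hh":92,"jfe":18,"kiz":73,"rts":18}
After op 8 (add /rts 59): {"fra":44,"hh":92,"jfe":18,"kiz":73,"rts":59}
After op 9 (replace /hh 2): {"fra":44,"hh":2,"jfe":18,"kiz":73,"rts":59}
After op 10 (replace /fra 60): {"fra":60,"hh":2,"jfe":18,"kiz":73,"rts":59}
After op 11 (replace /fra 96): {"fra":96,"hh":2,"jfe":18,"kiz":73,"rts":59}
After op 12 (replace /fra 79): {"fra":79,"hh":2,"jfe":18,"kiz":73,"rts":59}
After op 13 (add /y 49): {"fra":79,"hh":2,"jfe":18,"kiz":73,"rts":59,"y":49}
After op 14 (add /xgt 37): {"fra":79,"hh":2,"jfe":18,"kiz":73,"rts":59,"xgt":37,"y":49}
Size at the root: 7

Answer: 7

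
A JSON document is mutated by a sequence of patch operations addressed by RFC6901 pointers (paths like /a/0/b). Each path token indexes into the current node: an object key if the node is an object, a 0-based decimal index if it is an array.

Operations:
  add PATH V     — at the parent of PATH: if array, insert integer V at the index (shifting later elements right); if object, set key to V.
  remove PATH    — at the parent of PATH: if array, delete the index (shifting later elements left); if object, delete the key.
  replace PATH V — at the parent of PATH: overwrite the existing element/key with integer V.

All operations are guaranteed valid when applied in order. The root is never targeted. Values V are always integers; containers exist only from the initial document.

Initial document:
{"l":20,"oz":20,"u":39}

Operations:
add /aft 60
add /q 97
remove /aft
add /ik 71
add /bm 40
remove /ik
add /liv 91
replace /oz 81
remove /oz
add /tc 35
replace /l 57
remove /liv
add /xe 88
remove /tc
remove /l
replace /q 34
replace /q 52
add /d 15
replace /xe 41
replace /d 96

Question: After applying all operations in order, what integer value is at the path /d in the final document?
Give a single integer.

Answer: 96

Derivation:
After op 1 (add /aft 60): {"aft":60,"l":20,"oz":20,"u":39}
After op 2 (add /q 97): {"aft":60,"l":20,"oz":20,"q":97,"u":39}
After op 3 (remove /aft): {"l":20,"oz":20,"q":97,"u":39}
After op 4 (add /ik 71): {"ik":71,"l":20,"oz":20,"q":97,"u":39}
After op 5 (add /bm 40): {"bm":40,"ik":71,"l":20,"oz":20,"q":97,"u":39}
After op 6 (remove /ik): {"bm":40,"l":20,"oz":20,"q":97,"u":39}
After op 7 (add /liv 91): {"bm":40,"l":20,"liv":91,"oz":20,"q":97,"u":39}
After op 8 (replace /oz 81): {"bm":40,"l":20,"liv":91,"oz":81,"q":97,"u":39}
After op 9 (remove /oz): {"bm":40,"l":20,"liv":91,"q":97,"u":39}
After op 10 (add /tc 35): {"bm":40,"l":20,"liv":91,"q":97,"tc":35,"u":39}
After op 11 (replace /l 57): {"bm":40,"l":57,"liv":91,"q":97,"tc":35,"u":39}
After op 12 (remove /liv): {"bm":40,"l":57,"q":97,"tc":35,"u":39}
After op 13 (add /xe 88): {"bm":40,"l":57,"q":97,"tc":35,"u":39,"xe":88}
After op 14 (remove /tc): {"bm":40,"l":57,"q":97,"u":39,"xe":88}
After op 15 (remove /l): {"bm":40,"q":97,"u":39,"xe":88}
After op 16 (replace /q 34): {"bm":40,"q":34,"u":39,"xe":88}
After op 17 (replace /q 52): {"bm":40,"q":52,"u":39,"xe":88}
After op 18 (add /d 15): {"bm":40,"d":15,"q":52,"u":39,"xe":88}
After op 19 (replace /xe 41): {"bm":40,"d":15,"q":52,"u":39,"xe":41}
After op 20 (replace /d 96): {"bm":40,"d":96,"q":52,"u":39,"xe":41}
Value at /d: 96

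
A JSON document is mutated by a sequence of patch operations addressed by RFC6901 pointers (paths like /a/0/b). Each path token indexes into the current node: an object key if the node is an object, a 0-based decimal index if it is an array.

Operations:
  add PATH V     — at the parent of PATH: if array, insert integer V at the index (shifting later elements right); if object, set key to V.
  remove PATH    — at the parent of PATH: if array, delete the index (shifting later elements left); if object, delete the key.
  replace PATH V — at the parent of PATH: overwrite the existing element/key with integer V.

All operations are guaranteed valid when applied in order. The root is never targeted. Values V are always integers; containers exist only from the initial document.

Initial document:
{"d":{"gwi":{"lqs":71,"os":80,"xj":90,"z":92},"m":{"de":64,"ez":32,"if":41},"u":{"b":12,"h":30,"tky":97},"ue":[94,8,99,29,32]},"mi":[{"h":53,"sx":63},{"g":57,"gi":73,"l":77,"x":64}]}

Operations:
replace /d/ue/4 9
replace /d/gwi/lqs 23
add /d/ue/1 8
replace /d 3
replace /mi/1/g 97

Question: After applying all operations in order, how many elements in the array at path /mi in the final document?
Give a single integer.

After op 1 (replace /d/ue/4 9): {"d":{"gwi":{"lqs":71,"os":80,"xj":90,"z":92},"m":{"de":64,"ez":32,"if":41},"u":{"b":12,"h":30,"tky":97},"ue":[94,8,99,29,9]},"mi":[{"h":53,"sx":63},{"g":57,"gi":73,"l":77,"x":64}]}
After op 2 (replace /d/gwi/lqs 23): {"d":{"gwi":{"lqs":23,"os":80,"xj":90,"z":92},"m":{"de":64,"ez":32,"if":41},"u":{"b":12,"h":30,"tky":97},"ue":[94,8,99,29,9]},"mi":[{"h":53,"sx":63},{"g":57,"gi":73,"l":77,"x":64}]}
After op 3 (add /d/ue/1 8): {"d":{"gwi":{"lqs":23,"os":80,"xj":90,"z":92},"m":{"de":64,"ez":32,"if":41},"u":{"b":12,"h":30,"tky":97},"ue":[94,8,8,99,29,9]},"mi":[{"h":53,"sx":63},{"g":57,"gi":73,"l":77,"x":64}]}
After op 4 (replace /d 3): {"d":3,"mi":[{"h":53,"sx":63},{"g":57,"gi":73,"l":77,"x":64}]}
After op 5 (replace /mi/1/g 97): {"d":3,"mi":[{"h":53,"sx":63},{"g":97,"gi":73,"l":77,"x":64}]}
Size at path /mi: 2

Answer: 2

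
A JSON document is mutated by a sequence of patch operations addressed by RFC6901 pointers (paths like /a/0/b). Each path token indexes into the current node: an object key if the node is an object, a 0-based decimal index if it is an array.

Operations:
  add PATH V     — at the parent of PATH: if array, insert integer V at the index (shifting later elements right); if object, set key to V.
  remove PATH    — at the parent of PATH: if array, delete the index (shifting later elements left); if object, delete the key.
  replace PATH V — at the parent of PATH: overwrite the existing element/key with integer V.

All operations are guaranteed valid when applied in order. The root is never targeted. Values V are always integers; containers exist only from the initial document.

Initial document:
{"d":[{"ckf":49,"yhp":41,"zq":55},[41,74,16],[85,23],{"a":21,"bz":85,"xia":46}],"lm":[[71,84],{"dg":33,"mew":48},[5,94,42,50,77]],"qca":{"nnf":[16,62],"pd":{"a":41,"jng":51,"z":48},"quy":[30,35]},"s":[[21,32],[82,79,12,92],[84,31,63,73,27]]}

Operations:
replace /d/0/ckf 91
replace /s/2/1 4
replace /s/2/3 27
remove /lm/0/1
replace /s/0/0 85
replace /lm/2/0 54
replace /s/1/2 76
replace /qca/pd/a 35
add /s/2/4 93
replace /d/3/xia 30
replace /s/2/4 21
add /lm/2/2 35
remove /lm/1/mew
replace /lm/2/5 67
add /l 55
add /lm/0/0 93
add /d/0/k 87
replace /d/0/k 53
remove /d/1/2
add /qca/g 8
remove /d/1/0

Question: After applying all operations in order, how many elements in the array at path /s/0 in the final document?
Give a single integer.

After op 1 (replace /d/0/ckf 91): {"d":[{"ckf":91,"yhp":41,"zq":55},[41,74,16],[85,23],{"a":21,"bz":85,"xia":46}],"lm":[[71,84],{"dg":33,"mew":48},[5,94,42,50,77]],"qca":{"nnf":[16,62],"pd":{"a":41,"jng":51,"z":48},"quy":[30,35]},"s":[[21,32],[82,79,12,92],[84,31,63,73,27]]}
After op 2 (replace /s/2/1 4): {"d":[{"ckf":91,"yhp":41,"zq":55},[41,74,16],[85,23],{"a":21,"bz":85,"xia":46}],"lm":[[71,84],{"dg":33,"mew":48},[5,94,42,50,77]],"qca":{"nnf":[16,62],"pd":{"a":41,"jng":51,"z":48},"quy":[30,35]},"s":[[21,32],[82,79,12,92],[84,4,63,73,27]]}
After op 3 (replace /s/2/3 27): {"d":[{"ckf":91,"yhp":41,"zq":55},[41,74,16],[85,23],{"a":21,"bz":85,"xia":46}],"lm":[[71,84],{"dg":33,"mew":48},[5,94,42,50,77]],"qca":{"nnf":[16,62],"pd":{"a":41,"jng":51,"z":48},"quy":[30,35]},"s":[[21,32],[82,79,12,92],[84,4,63,27,27]]}
After op 4 (remove /lm/0/1): {"d":[{"ckf":91,"yhp":41,"zq":55},[41,74,16],[85,23],{"a":21,"bz":85,"xia":46}],"lm":[[71],{"dg":33,"mew":48},[5,94,42,50,77]],"qca":{"nnf":[16,62],"pd":{"a":41,"jng":51,"z":48},"quy":[30,35]},"s":[[21,32],[82,79,12,92],[84,4,63,27,27]]}
After op 5 (replace /s/0/0 85): {"d":[{"ckf":91,"yhp":41,"zq":55},[41,74,16],[85,23],{"a":21,"bz":85,"xia":46}],"lm":[[71],{"dg":33,"mew":48},[5,94,42,50,77]],"qca":{"nnf":[16,62],"pd":{"a":41,"jng":51,"z":48},"quy":[30,35]},"s":[[85,32],[82,79,12,92],[84,4,63,27,27]]}
After op 6 (replace /lm/2/0 54): {"d":[{"ckf":91,"yhp":41,"zq":55},[41,74,16],[85,23],{"a":21,"bz":85,"xia":46}],"lm":[[71],{"dg":33,"mew":48},[54,94,42,50,77]],"qca":{"nnf":[16,62],"pd":{"a":41,"jng":51,"z":48},"quy":[30,35]},"s":[[85,32],[82,79,12,92],[84,4,63,27,27]]}
After op 7 (replace /s/1/2 76): {"d":[{"ckf":91,"yhp":41,"zq":55},[41,74,16],[85,23],{"a":21,"bz":85,"xia":46}],"lm":[[71],{"dg":33,"mew":48},[54,94,42,50,77]],"qca":{"nnf":[16,62],"pd":{"a":41,"jng":51,"z":48},"quy":[30,35]},"s":[[85,32],[82,79,76,92],[84,4,63,27,27]]}
After op 8 (replace /qca/pd/a 35): {"d":[{"ckf":91,"yhp":41,"zq":55},[41,74,16],[85,23],{"a":21,"bz":85,"xia":46}],"lm":[[71],{"dg":33,"mew":48},[54,94,42,50,77]],"qca":{"nnf":[16,62],"pd":{"a":35,"jng":51,"z":48},"quy":[30,35]},"s":[[85,32],[82,79,76,92],[84,4,63,27,27]]}
After op 9 (add /s/2/4 93): {"d":[{"ckf":91,"yhp":41,"zq":55},[41,74,16],[85,23],{"a":21,"bz":85,"xia":46}],"lm":[[71],{"dg":33,"mew":48},[54,94,42,50,77]],"qca":{"nnf":[16,62],"pd":{"a":35,"jng":51,"z":48},"quy":[30,35]},"s":[[85,32],[82,79,76,92],[84,4,63,27,93,27]]}
After op 10 (replace /d/3/xia 30): {"d":[{"ckf":91,"yhp":41,"zq":55},[41,74,16],[85,23],{"a":21,"bz":85,"xia":30}],"lm":[[71],{"dg":33,"mew":48},[54,94,42,50,77]],"qca":{"nnf":[16,62],"pd":{"a":35,"jng":51,"z":48},"quy":[30,35]},"s":[[85,32],[82,79,76,92],[84,4,63,27,93,27]]}
After op 11 (replace /s/2/4 21): {"d":[{"ckf":91,"yhp":41,"zq":55},[41,74,16],[85,23],{"a":21,"bz":85,"xia":30}],"lm":[[71],{"dg":33,"mew":48},[54,94,42,50,77]],"qca":{"nnf":[16,62],"pd":{"a":35,"jng":51,"z":48},"quy":[30,35]},"s":[[85,32],[82,79,76,92],[84,4,63,27,21,27]]}
After op 12 (add /lm/2/2 35): {"d":[{"ckf":91,"yhp":41,"zq":55},[41,74,16],[85,23],{"a":21,"bz":85,"xia":30}],"lm":[[71],{"dg":33,"mew":48},[54,94,35,42,50,77]],"qca":{"nnf":[16,62],"pd":{"a":35,"jng":51,"z":48},"quy":[30,35]},"s":[[85,32],[82,79,76,92],[84,4,63,27,21,27]]}
After op 13 (remove /lm/1/mew): {"d":[{"ckf":91,"yhp":41,"zq":55},[41,74,16],[85,23],{"a":21,"bz":85,"xia":30}],"lm":[[71],{"dg":33},[54,94,35,42,50,77]],"qca":{"nnf":[16,62],"pd":{"a":35,"jng":51,"z":48},"quy":[30,35]},"s":[[85,32],[82,79,76,92],[84,4,63,27,21,27]]}
After op 14 (replace /lm/2/5 67): {"d":[{"ckf":91,"yhp":41,"zq":55},[41,74,16],[85,23],{"a":21,"bz":85,"xia":30}],"lm":[[71],{"dg":33},[54,94,35,42,50,67]],"qca":{"nnf":[16,62],"pd":{"a":35,"jng":51,"z":48},"quy":[30,35]},"s":[[85,32],[82,79,76,92],[84,4,63,27,21,27]]}
After op 15 (add /l 55): {"d":[{"ckf":91,"yhp":41,"zq":55},[41,74,16],[85,23],{"a":21,"bz":85,"xia":30}],"l":55,"lm":[[71],{"dg":33},[54,94,35,42,50,67]],"qca":{"nnf":[16,62],"pd":{"a":35,"jng":51,"z":48},"quy":[30,35]},"s":[[85,32],[82,79,76,92],[84,4,63,27,21,27]]}
After op 16 (add /lm/0/0 93): {"d":[{"ckf":91,"yhp":41,"zq":55},[41,74,16],[85,23],{"a":21,"bz":85,"xia":30}],"l":55,"lm":[[93,71],{"dg":33},[54,94,35,42,50,67]],"qca":{"nnf":[16,62],"pd":{"a":35,"jng":51,"z":48},"quy":[30,35]},"s":[[85,32],[82,79,76,92],[84,4,63,27,21,27]]}
After op 17 (add /d/0/k 87): {"d":[{"ckf":91,"k":87,"yhp":41,"zq":55},[41,74,16],[85,23],{"a":21,"bz":85,"xia":30}],"l":55,"lm":[[93,71],{"dg":33},[54,94,35,42,50,67]],"qca":{"nnf":[16,62],"pd":{"a":35,"jng":51,"z":48},"quy":[30,35]},"s":[[85,32],[82,79,76,92],[84,4,63,27,21,27]]}
After op 18 (replace /d/0/k 53): {"d":[{"ckf":91,"k":53,"yhp":41,"zq":55},[41,74,16],[85,23],{"a":21,"bz":85,"xia":30}],"l":55,"lm":[[93,71],{"dg":33},[54,94,35,42,50,67]],"qca":{"nnf":[16,62],"pd":{"a":35,"jng":51,"z":48},"quy":[30,35]},"s":[[85,32],[82,79,76,92],[84,4,63,27,21,27]]}
After op 19 (remove /d/1/2): {"d":[{"ckf":91,"k":53,"yhp":41,"zq":55},[41,74],[85,23],{"a":21,"bz":85,"xia":30}],"l":55,"lm":[[93,71],{"dg":33},[54,94,35,42,50,67]],"qca":{"nnf":[16,62],"pd":{"a":35,"jng":51,"z":48},"quy":[30,35]},"s":[[85,32],[82,79,76,92],[84,4,63,27,21,27]]}
After op 20 (add /qca/g 8): {"d":[{"ckf":91,"k":53,"yhp":41,"zq":55},[41,74],[85,23],{"a":21,"bz":85,"xia":30}],"l":55,"lm":[[93,71],{"dg":33},[54,94,35,42,50,67]],"qca":{"g":8,"nnf":[16,62],"pd":{"a":35,"jng":51,"z":48},"quy":[30,35]},"s":[[85,32],[82,79,76,92],[84,4,63,27,21,27]]}
After op 21 (remove /d/1/0): {"d":[{"ckf":91,"k":53,"yhp":41,"zq":55},[74],[85,23],{"a":21,"bz":85,"xia":30}],"l":55,"lm":[[93,71],{"dg":33},[54,94,35,42,50,67]],"qca":{"g":8,"nnf":[16,62],"pd":{"a":35,"jng":51,"z":48},"quy":[30,35]},"s":[[85,32],[82,79,76,92],[84,4,63,27,21,27]]}
Size at path /s/0: 2

Answer: 2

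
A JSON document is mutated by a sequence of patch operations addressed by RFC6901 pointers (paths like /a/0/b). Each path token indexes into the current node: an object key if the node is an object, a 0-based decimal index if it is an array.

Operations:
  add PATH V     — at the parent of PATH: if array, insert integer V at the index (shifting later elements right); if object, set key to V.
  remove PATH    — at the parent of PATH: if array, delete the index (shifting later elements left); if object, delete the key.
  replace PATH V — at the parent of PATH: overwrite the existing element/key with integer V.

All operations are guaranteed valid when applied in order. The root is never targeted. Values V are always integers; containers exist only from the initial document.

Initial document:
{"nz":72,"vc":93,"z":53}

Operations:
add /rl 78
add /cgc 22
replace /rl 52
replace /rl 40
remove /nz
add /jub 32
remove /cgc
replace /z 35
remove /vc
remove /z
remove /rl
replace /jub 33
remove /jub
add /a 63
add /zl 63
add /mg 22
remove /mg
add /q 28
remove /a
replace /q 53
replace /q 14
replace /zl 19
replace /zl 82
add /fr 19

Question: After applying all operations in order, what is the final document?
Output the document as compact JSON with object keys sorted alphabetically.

Answer: {"fr":19,"q":14,"zl":82}

Derivation:
After op 1 (add /rl 78): {"nz":72,"rl":78,"vc":93,"z":53}
After op 2 (add /cgc 22): {"cgc":22,"nz":72,"rl":78,"vc":93,"z":53}
After op 3 (replace /rl 52): {"cgc":22,"nz":72,"rl":52,"vc":93,"z":53}
After op 4 (replace /rl 40): {"cgc":22,"nz":72,"rl":40,"vc":93,"z":53}
After op 5 (remove /nz): {"cgc":22,"rl":40,"vc":93,"z":53}
After op 6 (add /jub 32): {"cgc":22,"jub":32,"rl":40,"vc":93,"z":53}
After op 7 (remove /cgc): {"jub":32,"rl":40,"vc":93,"z":53}
After op 8 (replace /z 35): {"jub":32,"rl":40,"vc":93,"z":35}
After op 9 (remove /vc): {"jub":32,"rl":40,"z":35}
After op 10 (remove /z): {"jub":32,"rl":40}
After op 11 (remove /rl): {"jub":32}
After op 12 (replace /jub 33): {"jub":33}
After op 13 (remove /jub): {}
After op 14 (add /a 63): {"a":63}
After op 15 (add /zl 63): {"a":63,"zl":63}
After op 16 (add /mg 22): {"a":63,"mg":22,"zl":63}
After op 17 (remove /mg): {"a":63,"zl":63}
After op 18 (add /q 28): {"a":63,"q":28,"zl":63}
After op 19 (remove /a): {"q":28,"zl":63}
After op 20 (replace /q 53): {"q":53,"zl":63}
After op 21 (replace /q 14): {"q":14,"zl":63}
After op 22 (replace /zl 19): {"q":14,"zl":19}
After op 23 (replace /zl 82): {"q":14,"zl":82}
After op 24 (add /fr 19): {"fr":19,"q":14,"zl":82}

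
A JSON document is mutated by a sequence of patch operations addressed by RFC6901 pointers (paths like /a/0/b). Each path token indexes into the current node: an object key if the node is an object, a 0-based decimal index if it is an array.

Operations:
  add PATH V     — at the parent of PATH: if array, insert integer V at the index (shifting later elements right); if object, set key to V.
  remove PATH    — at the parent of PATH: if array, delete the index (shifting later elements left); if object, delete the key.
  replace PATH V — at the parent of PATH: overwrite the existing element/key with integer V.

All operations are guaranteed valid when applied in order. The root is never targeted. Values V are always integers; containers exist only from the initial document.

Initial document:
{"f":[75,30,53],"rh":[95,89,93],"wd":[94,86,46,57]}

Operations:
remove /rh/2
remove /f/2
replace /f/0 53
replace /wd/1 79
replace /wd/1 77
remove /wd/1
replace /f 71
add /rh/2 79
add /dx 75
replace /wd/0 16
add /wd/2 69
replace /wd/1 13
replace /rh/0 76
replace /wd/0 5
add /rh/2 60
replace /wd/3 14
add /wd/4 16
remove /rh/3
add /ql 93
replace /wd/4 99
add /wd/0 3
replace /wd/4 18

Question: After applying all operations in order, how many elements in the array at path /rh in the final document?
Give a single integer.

Answer: 3

Derivation:
After op 1 (remove /rh/2): {"f":[75,30,53],"rh":[95,89],"wd":[94,86,46,57]}
After op 2 (remove /f/2): {"f":[75,30],"rh":[95,89],"wd":[94,86,46,57]}
After op 3 (replace /f/0 53): {"f":[53,30],"rh":[95,89],"wd":[94,86,46,57]}
After op 4 (replace /wd/1 79): {"f":[53,30],"rh":[95,89],"wd":[94,79,46,57]}
After op 5 (replace /wd/1 77): {"f":[53,30],"rh":[95,89],"wd":[94,77,46,57]}
After op 6 (remove /wd/1): {"f":[53,30],"rh":[95,89],"wd":[94,46,57]}
After op 7 (replace /f 71): {"f":71,"rh":[95,89],"wd":[94,46,57]}
After op 8 (add /rh/2 79): {"f":71,"rh":[95,89,79],"wd":[94,46,57]}
After op 9 (add /dx 75): {"dx":75,"f":71,"rh":[95,89,79],"wd":[94,46,57]}
After op 10 (replace /wd/0 16): {"dx":75,"f":71,"rh":[95,89,79],"wd":[16,46,57]}
After op 11 (add /wd/2 69): {"dx":75,"f":71,"rh":[95,89,79],"wd":[16,46,69,57]}
After op 12 (replace /wd/1 13): {"dx":75,"f":71,"rh":[95,89,79],"wd":[16,13,69,57]}
After op 13 (replace /rh/0 76): {"dx":75,"f":71,"rh":[76,89,79],"wd":[16,13,69,57]}
After op 14 (replace /wd/0 5): {"dx":75,"f":71,"rh":[76,89,79],"wd":[5,13,69,57]}
After op 15 (add /rh/2 60): {"dx":75,"f":71,"rh":[76,89,60,79],"wd":[5,13,69,57]}
After op 16 (replace /wd/3 14): {"dx":75,"f":71,"rh":[76,89,60,79],"wd":[5,13,69,14]}
After op 17 (add /wd/4 16): {"dx":75,"f":71,"rh":[76,89,60,79],"wd":[5,13,69,14,16]}
After op 18 (remove /rh/3): {"dx":75,"f":71,"rh":[76,89,60],"wd":[5,13,69,14,16]}
After op 19 (add /ql 93): {"dx":75,"f":71,"ql":93,"rh":[76,89,60],"wd":[5,13,69,14,16]}
After op 20 (replace /wd/4 99): {"dx":75,"f":71,"ql":93,"rh":[76,89,60],"wd":[5,13,69,14,99]}
After op 21 (add /wd/0 3): {"dx":75,"f":71,"ql":93,"rh":[76,89,60],"wd":[3,5,13,69,14,99]}
After op 22 (replace /wd/4 18): {"dx":75,"f":71,"ql":93,"rh":[76,89,60],"wd":[3,5,13,69,18,99]}
Size at path /rh: 3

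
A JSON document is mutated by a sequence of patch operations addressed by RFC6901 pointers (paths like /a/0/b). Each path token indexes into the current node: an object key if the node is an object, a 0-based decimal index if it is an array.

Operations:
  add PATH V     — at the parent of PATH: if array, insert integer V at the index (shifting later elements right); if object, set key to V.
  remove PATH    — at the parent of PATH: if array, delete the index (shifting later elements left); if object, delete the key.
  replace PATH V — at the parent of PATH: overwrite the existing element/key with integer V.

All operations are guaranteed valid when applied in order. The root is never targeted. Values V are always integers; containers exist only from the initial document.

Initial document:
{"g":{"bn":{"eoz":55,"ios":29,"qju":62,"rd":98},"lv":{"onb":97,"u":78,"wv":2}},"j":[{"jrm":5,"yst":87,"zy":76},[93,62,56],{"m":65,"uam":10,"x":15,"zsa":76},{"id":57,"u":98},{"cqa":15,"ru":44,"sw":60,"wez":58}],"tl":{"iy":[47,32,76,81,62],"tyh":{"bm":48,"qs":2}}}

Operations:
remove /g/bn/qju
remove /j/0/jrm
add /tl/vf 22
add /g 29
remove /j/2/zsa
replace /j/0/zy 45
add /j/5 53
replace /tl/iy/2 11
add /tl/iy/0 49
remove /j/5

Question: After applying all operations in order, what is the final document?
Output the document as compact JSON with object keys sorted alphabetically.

After op 1 (remove /g/bn/qju): {"g":{"bn":{"eoz":55,"ios":29,"rd":98},"lv":{"onb":97,"u":78,"wv":2}},"j":[{"jrm":5,"yst":87,"zy":76},[93,62,56],{"m":65,"uam":10,"x":15,"zsa":76},{"id":57,"u":98},{"cqa":15,"ru":44,"sw":60,"wez":58}],"tl":{"iy":[47,32,76,81,62],"tyh":{"bm":48,"qs":2}}}
After op 2 (remove /j/0/jrm): {"g":{"bn":{"eoz":55,"ios":29,"rd":98},"lv":{"onb":97,"u":78,"wv":2}},"j":[{"yst":87,"zy":76},[93,62,56],{"m":65,"uam":10,"x":15,"zsa":76},{"id":57,"u":98},{"cqa":15,"ru":44,"sw":60,"wez":58}],"tl":{"iy":[47,32,76,81,62],"tyh":{"bm":48,"qs":2}}}
After op 3 (add /tl/vf 22): {"g":{"bn":{"eoz":55,"ios":29,"rd":98},"lv":{"onb":97,"u":78,"wv":2}},"j":[{"yst":87,"zy":76},[93,62,56],{"m":65,"uam":10,"x":15,"zsa":76},{"id":57,"u":98},{"cqa":15,"ru":44,"sw":60,"wez":58}],"tl":{"iy":[47,32,76,81,62],"tyh":{"bm":48,"qs":2},"vf":22}}
After op 4 (add /g 29): {"g":29,"j":[{"yst":87,"zy":76},[93,62,56],{"m":65,"uam":10,"x":15,"zsa":76},{"id":57,"u":98},{"cqa":15,"ru":44,"sw":60,"wez":58}],"tl":{"iy":[47,32,76,81,62],"tyh":{"bm":48,"qs":2},"vf":22}}
After op 5 (remove /j/2/zsa): {"g":29,"j":[{"yst":87,"zy":76},[93,62,56],{"m":65,"uam":10,"x":15},{"id":57,"u":98},{"cqa":15,"ru":44,"sw":60,"wez":58}],"tl":{"iy":[47,32,76,81,62],"tyh":{"bm":48,"qs":2},"vf":22}}
After op 6 (replace /j/0/zy 45): {"g":29,"j":[{"yst":87,"zy":45},[93,62,56],{"m":65,"uam":10,"x":15},{"id":57,"u":98},{"cqa":15,"ru":44,"sw":60,"wez":58}],"tl":{"iy":[47,32,76,81,62],"tyh":{"bm":48,"qs":2},"vf":22}}
After op 7 (add /j/5 53): {"g":29,"j":[{"yst":87,"zy":45},[93,62,56],{"m":65,"uam":10,"x":15},{"id":57,"u":98},{"cqa":15,"ru":44,"sw":60,"wez":58},53],"tl":{"iy":[47,32,76,81,62],"tyh":{"bm":48,"qs":2},"vf":22}}
After op 8 (replace /tl/iy/2 11): {"g":29,"j":[{"yst":87,"zy":45},[93,62,56],{"m":65,"uam":10,"x":15},{"id":57,"u":98},{"cqa":15,"ru":44,"sw":60,"wez":58},53],"tl":{"iy":[47,32,11,81,62],"tyh":{"bm":48,"qs":2},"vf":22}}
After op 9 (add /tl/iy/0 49): {"g":29,"j":[{"yst":87,"zy":45},[93,62,56],{"m":65,"uam":10,"x":15},{"id":57,"u":98},{"cqa":15,"ru":44,"sw":60,"wez":58},53],"tl":{"iy":[49,47,32,11,81,62],"tyh":{"bm":48,"qs":2},"vf":22}}
After op 10 (remove /j/5): {"g":29,"j":[{"yst":87,"zy":45},[93,62,56],{"m":65,"uam":10,"x":15},{"id":57,"u":98},{"cqa":15,"ru":44,"sw":60,"wez":58}],"tl":{"iy":[49,47,32,11,81,62],"tyh":{"bm":48,"qs":2},"vf":22}}

Answer: {"g":29,"j":[{"yst":87,"zy":45},[93,62,56],{"m":65,"uam":10,"x":15},{"id":57,"u":98},{"cqa":15,"ru":44,"sw":60,"wez":58}],"tl":{"iy":[49,47,32,11,81,62],"tyh":{"bm":48,"qs":2},"vf":22}}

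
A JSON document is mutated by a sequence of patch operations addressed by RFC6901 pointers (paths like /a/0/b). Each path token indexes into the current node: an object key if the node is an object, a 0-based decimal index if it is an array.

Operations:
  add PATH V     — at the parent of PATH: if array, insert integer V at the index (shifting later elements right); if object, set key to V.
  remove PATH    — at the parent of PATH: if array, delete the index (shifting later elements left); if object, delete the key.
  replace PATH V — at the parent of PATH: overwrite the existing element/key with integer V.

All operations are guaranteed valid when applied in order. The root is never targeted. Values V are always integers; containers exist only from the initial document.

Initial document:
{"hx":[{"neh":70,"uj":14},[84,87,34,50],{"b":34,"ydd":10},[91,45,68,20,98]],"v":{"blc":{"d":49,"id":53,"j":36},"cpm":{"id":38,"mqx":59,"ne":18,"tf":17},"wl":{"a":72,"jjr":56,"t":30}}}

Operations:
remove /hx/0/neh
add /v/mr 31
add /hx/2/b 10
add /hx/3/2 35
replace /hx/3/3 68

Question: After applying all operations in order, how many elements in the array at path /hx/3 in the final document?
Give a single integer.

Answer: 6

Derivation:
After op 1 (remove /hx/0/neh): {"hx":[{"uj":14},[84,87,34,50],{"b":34,"ydd":10},[91,45,68,20,98]],"v":{"blc":{"d":49,"id":53,"j":36},"cpm":{"id":38,"mqx":59,"ne":18,"tf":17},"wl":{"a":72,"jjr":56,"t":30}}}
After op 2 (add /v/mr 31): {"hx":[{"uj":14},[84,87,34,50],{"b":34,"ydd":10},[91,45,68,20,98]],"v":{"blc":{"d":49,"id":53,"j":36},"cpm":{"id":38,"mqx":59,"ne":18,"tf":17},"mr":31,"wl":{"a":72,"jjr":56,"t":30}}}
After op 3 (add /hx/2/b 10): {"hx":[{"uj":14},[84,87,34,50],{"b":10,"ydd":10},[91,45,68,20,98]],"v":{"blc":{"d":49,"id":53,"j":36},"cpm":{"id":38,"mqx":59,"ne":18,"tf":17},"mr":31,"wl":{"a":72,"jjr":56,"t":30}}}
After op 4 (add /hx/3/2 35): {"hx":[{"uj":14},[84,87,34,50],{"b":10,"ydd":10},[91,45,35,68,20,98]],"v":{"blc":{"d":49,"id":53,"j":36},"cpm":{"id":38,"mqx":59,"ne":18,"tf":17},"mr":31,"wl":{"a":72,"jjr":56,"t":30}}}
After op 5 (replace /hx/3/3 68): {"hx":[{"uj":14},[84,87,34,50],{"b":10,"ydd":10},[91,45,35,68,20,98]],"v":{"blc":{"d":49,"id":53,"j":36},"cpm":{"id":38,"mqx":59,"ne":18,"tf":17},"mr":31,"wl":{"a":72,"jjr":56,"t":30}}}
Size at path /hx/3: 6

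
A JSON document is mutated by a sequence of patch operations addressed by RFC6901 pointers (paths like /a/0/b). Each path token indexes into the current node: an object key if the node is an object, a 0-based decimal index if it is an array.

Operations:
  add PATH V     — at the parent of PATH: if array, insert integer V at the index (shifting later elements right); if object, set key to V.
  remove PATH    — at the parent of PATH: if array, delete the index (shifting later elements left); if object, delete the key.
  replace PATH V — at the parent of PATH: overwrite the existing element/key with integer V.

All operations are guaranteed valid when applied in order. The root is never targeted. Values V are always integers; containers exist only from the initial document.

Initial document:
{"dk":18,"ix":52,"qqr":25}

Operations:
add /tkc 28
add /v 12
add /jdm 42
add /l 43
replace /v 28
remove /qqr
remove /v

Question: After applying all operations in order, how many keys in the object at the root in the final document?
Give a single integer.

Answer: 5

Derivation:
After op 1 (add /tkc 28): {"dk":18,"ix":52,"qqr":25,"tkc":28}
After op 2 (add /v 12): {"dk":18,"ix":52,"qqr":25,"tkc":28,"v":12}
After op 3 (add /jdm 42): {"dk":18,"ix":52,"jdm":42,"qqr":25,"tkc":28,"v":12}
After op 4 (add /l 43): {"dk":18,"ix":52,"jdm":42,"l":43,"qqr":25,"tkc":28,"v":12}
After op 5 (replace /v 28): {"dk":18,"ix":52,"jdm":42,"l":43,"qqr":25,"tkc":28,"v":28}
After op 6 (remove /qqr): {"dk":18,"ix":52,"jdm":42,"l":43,"tkc":28,"v":28}
After op 7 (remove /v): {"dk":18,"ix":52,"jdm":42,"l":43,"tkc":28}
Size at the root: 5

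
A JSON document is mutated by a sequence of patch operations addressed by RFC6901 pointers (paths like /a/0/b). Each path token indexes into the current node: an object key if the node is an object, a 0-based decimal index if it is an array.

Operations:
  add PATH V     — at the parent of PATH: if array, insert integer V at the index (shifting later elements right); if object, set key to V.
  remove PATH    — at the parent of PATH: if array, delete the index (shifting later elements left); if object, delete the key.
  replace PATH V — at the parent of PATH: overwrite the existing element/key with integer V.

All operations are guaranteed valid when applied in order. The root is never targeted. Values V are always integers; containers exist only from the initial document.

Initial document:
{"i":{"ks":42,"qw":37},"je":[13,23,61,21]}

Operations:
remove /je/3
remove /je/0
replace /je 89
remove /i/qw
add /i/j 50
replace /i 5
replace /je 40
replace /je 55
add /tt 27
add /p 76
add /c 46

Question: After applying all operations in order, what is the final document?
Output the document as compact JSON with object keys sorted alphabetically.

After op 1 (remove /je/3): {"i":{"ks":42,"qw":37},"je":[13,23,61]}
After op 2 (remove /je/0): {"i":{"ks":42,"qw":37},"je":[23,61]}
After op 3 (replace /je 89): {"i":{"ks":42,"qw":37},"je":89}
After op 4 (remove /i/qw): {"i":{"ks":42},"je":89}
After op 5 (add /i/j 50): {"i":{"j":50,"ks":42},"je":89}
After op 6 (replace /i 5): {"i":5,"je":89}
After op 7 (replace /je 40): {"i":5,"je":40}
After op 8 (replace /je 55): {"i":5,"je":55}
After op 9 (add /tt 27): {"i":5,"je":55,"tt":27}
After op 10 (add /p 76): {"i":5,"je":55,"p":76,"tt":27}
After op 11 (add /c 46): {"c":46,"i":5,"je":55,"p":76,"tt":27}

Answer: {"c":46,"i":5,"je":55,"p":76,"tt":27}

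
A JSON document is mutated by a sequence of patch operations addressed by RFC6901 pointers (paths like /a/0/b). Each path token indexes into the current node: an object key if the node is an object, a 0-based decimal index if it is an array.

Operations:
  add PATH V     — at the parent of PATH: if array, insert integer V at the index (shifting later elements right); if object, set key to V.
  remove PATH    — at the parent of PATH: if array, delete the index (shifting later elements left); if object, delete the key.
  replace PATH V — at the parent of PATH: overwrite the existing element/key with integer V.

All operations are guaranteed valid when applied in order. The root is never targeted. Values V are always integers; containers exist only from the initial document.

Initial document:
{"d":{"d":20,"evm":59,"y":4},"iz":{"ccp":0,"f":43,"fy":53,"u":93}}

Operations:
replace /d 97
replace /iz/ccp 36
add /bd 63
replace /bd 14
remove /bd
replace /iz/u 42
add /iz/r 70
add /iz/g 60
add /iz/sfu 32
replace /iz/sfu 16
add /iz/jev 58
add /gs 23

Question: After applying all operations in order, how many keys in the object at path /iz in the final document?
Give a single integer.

Answer: 8

Derivation:
After op 1 (replace /d 97): {"d":97,"iz":{"ccp":0,"f":43,"fy":53,"u":93}}
After op 2 (replace /iz/ccp 36): {"d":97,"iz":{"ccp":36,"f":43,"fy":53,"u":93}}
After op 3 (add /bd 63): {"bd":63,"d":97,"iz":{"ccp":36,"f":43,"fy":53,"u":93}}
After op 4 (replace /bd 14): {"bd":14,"d":97,"iz":{"ccp":36,"f":43,"fy":53,"u":93}}
After op 5 (remove /bd): {"d":97,"iz":{"ccp":36,"f":43,"fy":53,"u":93}}
After op 6 (replace /iz/u 42): {"d":97,"iz":{"ccp":36,"f":43,"fy":53,"u":42}}
After op 7 (add /iz/r 70): {"d":97,"iz":{"ccp":36,"f":43,"fy":53,"r":70,"u":42}}
After op 8 (add /iz/g 60): {"d":97,"iz":{"ccp":36,"f":43,"fy":53,"g":60,"r":70,"u":42}}
After op 9 (add /iz/sfu 32): {"d":97,"iz":{"ccp":36,"f":43,"fy":53,"g":60,"r":70,"sfu":32,"u":42}}
After op 10 (replace /iz/sfu 16): {"d":97,"iz":{"ccp":36,"f":43,"fy":53,"g":60,"r":70,"sfu":16,"u":42}}
After op 11 (add /iz/jev 58): {"d":97,"iz":{"ccp":36,"f":43,"fy":53,"g":60,"jev":58,"r":70,"sfu":16,"u":42}}
After op 12 (add /gs 23): {"d":97,"gs":23,"iz":{"ccp":36,"f":43,"fy":53,"g":60,"jev":58,"r":70,"sfu":16,"u":42}}
Size at path /iz: 8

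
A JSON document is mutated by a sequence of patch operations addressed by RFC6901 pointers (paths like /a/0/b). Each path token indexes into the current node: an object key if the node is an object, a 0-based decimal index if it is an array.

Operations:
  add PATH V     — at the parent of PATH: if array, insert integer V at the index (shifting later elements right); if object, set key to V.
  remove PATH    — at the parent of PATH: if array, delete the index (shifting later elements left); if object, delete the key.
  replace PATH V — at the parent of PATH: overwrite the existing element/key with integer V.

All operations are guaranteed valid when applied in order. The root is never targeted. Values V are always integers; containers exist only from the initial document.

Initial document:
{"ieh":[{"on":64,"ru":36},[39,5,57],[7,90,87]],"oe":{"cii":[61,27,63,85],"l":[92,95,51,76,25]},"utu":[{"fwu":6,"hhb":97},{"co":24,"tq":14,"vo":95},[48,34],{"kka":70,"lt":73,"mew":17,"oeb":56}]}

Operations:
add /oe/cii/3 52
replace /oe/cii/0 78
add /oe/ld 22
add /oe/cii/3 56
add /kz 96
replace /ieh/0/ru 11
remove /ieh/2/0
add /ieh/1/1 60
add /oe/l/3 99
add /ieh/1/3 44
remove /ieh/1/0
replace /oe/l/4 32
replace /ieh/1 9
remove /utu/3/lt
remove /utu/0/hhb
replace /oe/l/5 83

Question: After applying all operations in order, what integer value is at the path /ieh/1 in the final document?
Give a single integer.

Answer: 9

Derivation:
After op 1 (add /oe/cii/3 52): {"ieh":[{"on":64,"ru":36},[39,5,57],[7,90,87]],"oe":{"cii":[61,27,63,52,85],"l":[92,95,51,76,25]},"utu":[{"fwu":6,"hhb":97},{"co":24,"tq":14,"vo":95},[48,34],{"kka":70,"lt":73,"mew":17,"oeb":56}]}
After op 2 (replace /oe/cii/0 78): {"ieh":[{"on":64,"ru":36},[39,5,57],[7,90,87]],"oe":{"cii":[78,27,63,52,85],"l":[92,95,51,76,25]},"utu":[{"fwu":6,"hhb":97},{"co":24,"tq":14,"vo":95},[48,34],{"kka":70,"lt":73,"mew":17,"oeb":56}]}
After op 3 (add /oe/ld 22): {"ieh":[{"on":64,"ru":36},[39,5,57],[7,90,87]],"oe":{"cii":[78,27,63,52,85],"l":[92,95,51,76,25],"ld":22},"utu":[{"fwu":6,"hhb":97},{"co":24,"tq":14,"vo":95},[48,34],{"kka":70,"lt":73,"mew":17,"oeb":56}]}
After op 4 (add /oe/cii/3 56): {"ieh":[{"on":64,"ru":36},[39,5,57],[7,90,87]],"oe":{"cii":[78,27,63,56,52,85],"l":[92,95,51,76,25],"ld":22},"utu":[{"fwu":6,"hhb":97},{"co":24,"tq":14,"vo":95},[48,34],{"kka":70,"lt":73,"mew":17,"oeb":56}]}
After op 5 (add /kz 96): {"ieh":[{"on":64,"ru":36},[39,5,57],[7,90,87]],"kz":96,"oe":{"cii":[78,27,63,56,52,85],"l":[92,95,51,76,25],"ld":22},"utu":[{"fwu":6,"hhb":97},{"co":24,"tq":14,"vo":95},[48,34],{"kka":70,"lt":73,"mew":17,"oeb":56}]}
After op 6 (replace /ieh/0/ru 11): {"ieh":[{"on":64,"ru":11},[39,5,57],[7,90,87]],"kz":96,"oe":{"cii":[78,27,63,56,52,85],"l":[92,95,51,76,25],"ld":22},"utu":[{"fwu":6,"hhb":97},{"co":24,"tq":14,"vo":95},[48,34],{"kka":70,"lt":73,"mew":17,"oeb":56}]}
After op 7 (remove /ieh/2/0): {"ieh":[{"on":64,"ru":11},[39,5,57],[90,87]],"kz":96,"oe":{"cii":[78,27,63,56,52,85],"l":[92,95,51,76,25],"ld":22},"utu":[{"fwu":6,"hhb":97},{"co":24,"tq":14,"vo":95},[48,34],{"kka":70,"lt":73,"mew":17,"oeb":56}]}
After op 8 (add /ieh/1/1 60): {"ieh":[{"on":64,"ru":11},[39,60,5,57],[90,87]],"kz":96,"oe":{"cii":[78,27,63,56,52,85],"l":[92,95,51,76,25],"ld":22},"utu":[{"fwu":6,"hhb":97},{"co":24,"tq":14,"vo":95},[48,34],{"kka":70,"lt":73,"mew":17,"oeb":56}]}
After op 9 (add /oe/l/3 99): {"ieh":[{"on":64,"ru":11},[39,60,5,57],[90,87]],"kz":96,"oe":{"cii":[78,27,63,56,52,85],"l":[92,95,51,99,76,25],"ld":22},"utu":[{"fwu":6,"hhb":97},{"co":24,"tq":14,"vo":95},[48,34],{"kka":70,"lt":73,"mew":17,"oeb":56}]}
After op 10 (add /ieh/1/3 44): {"ieh":[{"on":64,"ru":11},[39,60,5,44,57],[90,87]],"kz":96,"oe":{"cii":[78,27,63,56,52,85],"l":[92,95,51,99,76,25],"ld":22},"utu":[{"fwu":6,"hhb":97},{"co":24,"tq":14,"vo":95},[48,34],{"kka":70,"lt":73,"mew":17,"oeb":56}]}
After op 11 (remove /ieh/1/0): {"ieh":[{"on":64,"ru":11},[60,5,44,57],[90,87]],"kz":96,"oe":{"cii":[78,27,63,56,52,85],"l":[92,95,51,99,76,25],"ld":22},"utu":[{"fwu":6,"hhb":97},{"co":24,"tq":14,"vo":95},[48,34],{"kka":70,"lt":73,"mew":17,"oeb":56}]}
After op 12 (replace /oe/l/4 32): {"ieh":[{"on":64,"ru":11},[60,5,44,57],[90,87]],"kz":96,"oe":{"cii":[78,27,63,56,52,85],"l":[92,95,51,99,32,25],"ld":22},"utu":[{"fwu":6,"hhb":97},{"co":24,"tq":14,"vo":95},[48,34],{"kka":70,"lt":73,"mew":17,"oeb":56}]}
After op 13 (replace /ieh/1 9): {"ieh":[{"on":64,"ru":11},9,[90,87]],"kz":96,"oe":{"cii":[78,27,63,56,52,85],"l":[92,95,51,99,32,25],"ld":22},"utu":[{"fwu":6,"hhb":97},{"co":24,"tq":14,"vo":95},[48,34],{"kka":70,"lt":73,"mew":17,"oeb":56}]}
After op 14 (remove /utu/3/lt): {"ieh":[{"on":64,"ru":11},9,[90,87]],"kz":96,"oe":{"cii":[78,27,63,56,52,85],"l":[92,95,51,99,32,25],"ld":22},"utu":[{"fwu":6,"hhb":97},{"co":24,"tq":14,"vo":95},[48,34],{"kka":70,"mew":17,"oeb":56}]}
After op 15 (remove /utu/0/hhb): {"ieh":[{"on":64,"ru":11},9,[90,87]],"kz":96,"oe":{"cii":[78,27,63,56,52,85],"l":[92,95,51,99,32,25],"ld":22},"utu":[{"fwu":6},{"co":24,"tq":14,"vo":95},[48,34],{"kka":70,"mew":17,"oeb":56}]}
After op 16 (replace /oe/l/5 83): {"ieh":[{"on":64,"ru":11},9,[90,87]],"kz":96,"oe":{"cii":[78,27,63,56,52,85],"l":[92,95,51,99,32,83],"ld":22},"utu":[{"fwu":6},{"co":24,"tq":14,"vo":95},[48,34],{"kka":70,"mew":17,"oeb":56}]}
Value at /ieh/1: 9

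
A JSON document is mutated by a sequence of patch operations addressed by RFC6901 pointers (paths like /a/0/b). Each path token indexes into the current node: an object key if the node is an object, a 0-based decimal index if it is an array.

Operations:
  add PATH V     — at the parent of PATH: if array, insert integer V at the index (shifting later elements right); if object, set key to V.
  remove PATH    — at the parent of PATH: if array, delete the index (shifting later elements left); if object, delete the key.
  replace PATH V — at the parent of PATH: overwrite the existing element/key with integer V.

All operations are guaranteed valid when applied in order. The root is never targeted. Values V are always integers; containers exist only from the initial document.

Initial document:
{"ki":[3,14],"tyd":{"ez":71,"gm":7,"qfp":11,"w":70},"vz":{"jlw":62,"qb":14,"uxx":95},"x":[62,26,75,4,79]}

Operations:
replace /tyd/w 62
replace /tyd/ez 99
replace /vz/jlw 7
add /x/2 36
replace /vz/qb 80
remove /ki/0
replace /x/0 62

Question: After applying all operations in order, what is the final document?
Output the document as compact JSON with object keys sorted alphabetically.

Answer: {"ki":[14],"tyd":{"ez":99,"gm":7,"qfp":11,"w":62},"vz":{"jlw":7,"qb":80,"uxx":95},"x":[62,26,36,75,4,79]}

Derivation:
After op 1 (replace /tyd/w 62): {"ki":[3,14],"tyd":{"ez":71,"gm":7,"qfp":11,"w":62},"vz":{"jlw":62,"qb":14,"uxx":95},"x":[62,26,75,4,79]}
After op 2 (replace /tyd/ez 99): {"ki":[3,14],"tyd":{"ez":99,"gm":7,"qfp":11,"w":62},"vz":{"jlw":62,"qb":14,"uxx":95},"x":[62,26,75,4,79]}
After op 3 (replace /vz/jlw 7): {"ki":[3,14],"tyd":{"ez":99,"gm":7,"qfp":11,"w":62},"vz":{"jlw":7,"qb":14,"uxx":95},"x":[62,26,75,4,79]}
After op 4 (add /x/2 36): {"ki":[3,14],"tyd":{"ez":99,"gm":7,"qfp":11,"w":62},"vz":{"jlw":7,"qb":14,"uxx":95},"x":[62,26,36,75,4,79]}
After op 5 (replace /vz/qb 80): {"ki":[3,14],"tyd":{"ez":99,"gm":7,"qfp":11,"w":62},"vz":{"jlw":7,"qb":80,"uxx":95},"x":[62,26,36,75,4,79]}
After op 6 (remove /ki/0): {"ki":[14],"tyd":{"ez":99,"gm":7,"qfp":11,"w":62},"vz":{"jlw":7,"qb":80,"uxx":95},"x":[62,26,36,75,4,79]}
After op 7 (replace /x/0 62): {"ki":[14],"tyd":{"ez":99,"gm":7,"qfp":11,"w":62},"vz":{"jlw":7,"qb":80,"uxx":95},"x":[62,26,36,75,4,79]}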